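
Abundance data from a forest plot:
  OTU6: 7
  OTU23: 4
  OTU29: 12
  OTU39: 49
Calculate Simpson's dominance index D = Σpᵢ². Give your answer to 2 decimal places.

Total N = 7+4+12+49 = 72, so the proportions are 0.0972, 0.0556, 0.1667, 0.6806 (working shown to 4 dp, full precision carried).
D = 0.0972² + 0.0556² + 0.1667² + 0.6806² = 0.0095 + 0.0031 + 0.0278 + 0.4632 = 0.5035.
To 2 decimal places, D = 0.50.

0.50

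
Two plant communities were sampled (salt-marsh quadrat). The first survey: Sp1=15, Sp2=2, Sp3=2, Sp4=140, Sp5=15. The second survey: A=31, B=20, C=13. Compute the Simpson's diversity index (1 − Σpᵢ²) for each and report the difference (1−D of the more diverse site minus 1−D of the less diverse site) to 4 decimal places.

The first survey: N=174, proportions 0.086207, 0.011494, 0.011494, 0.804598, 0.086207, giving 1−D = 0.337495 (working shown to 6 dp, full precision carried).
The second survey: N=64, proportions 0.484375, 0.3125, 0.203125, giving 1−D = 0.626465.
Difference = |0.337495 − 0.626465| = 0.288970, i.e. 0.2890 to 4 decimal places.

0.2890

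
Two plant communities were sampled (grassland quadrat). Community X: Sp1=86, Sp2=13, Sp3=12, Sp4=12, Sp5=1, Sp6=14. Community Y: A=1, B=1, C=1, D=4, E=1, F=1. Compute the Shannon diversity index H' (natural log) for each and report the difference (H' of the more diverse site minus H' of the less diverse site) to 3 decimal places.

Community X: N=138, proportions 0.62319, 0.0942, 0.08696, 0.08696, 0.00725, 0.10145, giving H' = 1.20984 (working shown to 5 dp, full precision carried).
Community Y: N=9, proportions 0.11111, 0.11111, 0.11111, 0.44444, 0.11111, 0.11111, giving H' = 1.58109.
Difference = |1.20984 − 1.58109| = 0.37125, i.e. 0.371 to 3 decimal places.

0.371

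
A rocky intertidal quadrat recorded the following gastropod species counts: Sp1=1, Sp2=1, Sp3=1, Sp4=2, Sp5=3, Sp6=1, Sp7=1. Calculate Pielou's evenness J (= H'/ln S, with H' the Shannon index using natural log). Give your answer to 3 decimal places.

Total N = 1+1+1+2+3+1+1 = 10, so the proportions are 0.1, 0.1, 0.1, 0.2, 0.3, 0.1, 0.1 (working shown to 5 dp, full precision carried).
H' = −Σ pᵢ ln pᵢ = −((-0.23026) + (-0.23026) + (-0.23026) + (-0.32189) + (-0.36119) + (-0.23026) + (-0.23026)) = 1.83437.
With S = 7 species, ln S = 1.94591, so J = 1.83437/1.94591 = 0.94268, i.e. 0.943 to 3 decimal places.

0.943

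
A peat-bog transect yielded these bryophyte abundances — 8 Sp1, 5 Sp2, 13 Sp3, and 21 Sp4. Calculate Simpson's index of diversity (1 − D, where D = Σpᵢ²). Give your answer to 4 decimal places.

0.6836

Total N = 8+5+13+21 = 47, so the proportions are 0.170213, 0.106383, 0.276596, 0.446809 (working shown to 6 dp, full precision carried).
D = 0.170213² + 0.106383² + 0.276596² + 0.446809² = 0.028972 + 0.011317 + 0.076505 + 0.199638 = 0.316433.
So 1 − D = 0.683567, i.e. 0.6836 to 4 decimal places.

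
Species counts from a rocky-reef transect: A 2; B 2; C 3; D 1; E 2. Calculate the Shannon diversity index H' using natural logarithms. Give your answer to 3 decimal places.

Total N = 2+2+3+1+2 = 10, so the proportions are 0.2, 0.2, 0.3, 0.1, 0.2 (working shown to 5 dp, full precision carried).
Each pᵢ ln pᵢ term: 0.2×(-1.60944)=-0.32189, 0.2×(-1.60944)=-0.32189, 0.3×(-1.20397)=-0.36119, 0.1×(-2.30259)=-0.23026, 0.2×(-1.60944)=-0.32189.
Sum = -1.55711, so H' = 1.557.

1.557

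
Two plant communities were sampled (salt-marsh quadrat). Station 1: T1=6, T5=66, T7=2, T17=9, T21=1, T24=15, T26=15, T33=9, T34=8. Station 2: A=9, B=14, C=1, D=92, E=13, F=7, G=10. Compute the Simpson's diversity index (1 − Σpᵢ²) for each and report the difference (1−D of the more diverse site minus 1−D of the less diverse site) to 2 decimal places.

Station 1: N=131, proportions 0.0458, 0.5038, 0.0153, 0.0687, 0.0076, 0.1145, 0.1145, 0.0687, 0.0611, giving 1−D = 0.7044 (working shown to 4 dp, full precision carried).
Station 2: N=146, proportions 0.0616, 0.0959, 0.0068, 0.6301, 0.089, 0.0479, 0.0685, giving 1−D = 0.5750.
Difference = |0.7044 − 0.5750| = 0.1294, i.e. 0.13 to 2 decimal places.

0.13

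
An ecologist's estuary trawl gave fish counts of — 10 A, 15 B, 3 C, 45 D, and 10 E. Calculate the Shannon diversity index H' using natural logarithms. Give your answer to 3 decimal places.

1.271

Total N = 10+15+3+45+10 = 83, so the proportions are 0.12048, 0.18072, 0.03614, 0.54217, 0.12048 (working shown to 5 dp, full precision carried).
Each pᵢ ln pᵢ term: 0.12048×(-2.11626)=-0.25497, 0.18072×(-1.71079)=-0.30918, 0.03614×(-3.32023)=-0.12001, 0.54217×(-0.61218)=-0.33190, 0.12048×(-2.11626)=-0.25497.
Sum = -1.27103, so H' = 1.271.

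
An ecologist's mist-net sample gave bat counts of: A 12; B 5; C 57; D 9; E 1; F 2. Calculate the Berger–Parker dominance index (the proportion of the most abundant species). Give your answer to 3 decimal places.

Total N = 12+5+57+9+1+2 = 86, so the proportions are 0.13953, 0.05814, 0.66279, 0.10465, 0.01163, 0.02326 (working shown to 5 dp, full precision carried).
The largest proportion is 0.66279, i.e. d = 0.663 to 3 decimal places.

0.663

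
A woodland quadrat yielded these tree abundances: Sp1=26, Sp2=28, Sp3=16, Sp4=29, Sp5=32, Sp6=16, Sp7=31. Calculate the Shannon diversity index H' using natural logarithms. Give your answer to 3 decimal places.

Total N = 26+28+16+29+32+16+31 = 178, so the proportions are 0.14607, 0.1573, 0.08989, 0.16292, 0.17978, 0.08989, 0.17416 (working shown to 5 dp, full precision carried).
Each pᵢ ln pᵢ term: 0.14607×(-1.92369)=-0.28099, 0.1573×(-1.84958)=-0.29095, 0.08989×(-2.40919)=-0.21656, 0.16292×(-1.81449)=-0.29562, 0.17978×(-1.71605)=-0.30850, 0.08989×(-2.40919)=-0.21656, 0.17416×(-1.74780)=-0.30439.
Sum = -1.91356, so H' = 1.914.

1.914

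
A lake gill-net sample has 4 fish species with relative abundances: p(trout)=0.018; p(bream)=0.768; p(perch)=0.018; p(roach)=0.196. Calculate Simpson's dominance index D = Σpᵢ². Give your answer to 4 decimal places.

D = 0.018² + 0.768² + 0.018² + 0.196² = 0.000324 + 0.589824 + 0.000324 + 0.038416 = 0.628888 (working shown to 6 dp, full precision carried).
To 4 decimal places, D = 0.6289.

0.6289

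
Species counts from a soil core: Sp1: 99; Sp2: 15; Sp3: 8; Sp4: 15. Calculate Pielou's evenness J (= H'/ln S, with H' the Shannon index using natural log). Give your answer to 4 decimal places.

0.6384

Total N = 99+15+8+15 = 137, so the proportions are 0.722628, 0.109489, 0.058394, 0.109489 (working shown to 6 dp, full precision carried).
H' = −Σ pᵢ ln pᵢ = −((-0.234754) + (-0.242182) + (-0.165871) + (-0.242182)) = 0.884989.
With S = 4 species, ln S = 1.386294, so J = 0.884989/1.386294 = 0.638385, i.e. 0.6384 to 4 decimal places.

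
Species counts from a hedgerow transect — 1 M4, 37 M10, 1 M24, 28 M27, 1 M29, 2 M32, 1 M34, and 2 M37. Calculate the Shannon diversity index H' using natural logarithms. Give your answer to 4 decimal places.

Total N = 1+37+1+28+1+2+1+2 = 73, so the proportions are 0.013699, 0.506849, 0.013699, 0.383562, 0.013699, 0.027397, 0.013699, 0.027397 (working shown to 6 dp, full precision carried).
Each pᵢ ln pᵢ term: 0.013699×(-4.290459)=-0.058773, 0.506849×(-0.679542)=-0.344425, 0.013699×(-4.290459)=-0.058773, 0.383562×(-0.958255)=-0.367550, 0.013699×(-4.290459)=-0.058773, 0.027397×(-3.597312)=-0.098557, 0.013699×(-4.290459)=-0.058773, 0.027397×(-3.597312)=-0.098557.
Sum = -1.144182, so H' = 1.1442.

1.1442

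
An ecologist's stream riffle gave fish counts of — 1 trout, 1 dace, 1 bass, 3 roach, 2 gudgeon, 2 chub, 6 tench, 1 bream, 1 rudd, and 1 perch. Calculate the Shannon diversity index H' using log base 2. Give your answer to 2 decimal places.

Total N = 1+1+1+3+2+2+6+1+1+1 = 19, so the proportions are 0.0526, 0.0526, 0.0526, 0.1579, 0.1053, 0.1053, 0.3158, 0.0526, 0.0526, 0.0526 (working shown to 4 dp, full precision carried).
Each pᵢ log₂ pᵢ term: 0.0526×(-4.2479)=-0.2236, 0.0526×(-4.2479)=-0.2236, 0.0526×(-4.2479)=-0.2236, 0.1579×(-2.6630)=-0.4205, 0.1053×(-3.2479)=-0.3419, 0.1053×(-3.2479)=-0.3419, 0.3158×(-1.6630)=-0.5251, 0.0526×(-4.2479)=-0.2236, 0.0526×(-4.2479)=-0.2236, 0.0526×(-4.2479)=-0.2236.
Sum = -2.9708, so H' = 2.97.

2.97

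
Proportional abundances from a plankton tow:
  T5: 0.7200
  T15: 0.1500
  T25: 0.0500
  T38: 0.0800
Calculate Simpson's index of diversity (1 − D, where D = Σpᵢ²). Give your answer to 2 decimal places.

0.45

D = 0.72² + 0.15² + 0.05² + 0.08² = 0.5184 + 0.0225 + 0.0025 + 0.0064 = 0.5498 (working shown to 4 dp, full precision carried).
So 1 − D = 0.4502, i.e. 0.45 to 2 decimal places.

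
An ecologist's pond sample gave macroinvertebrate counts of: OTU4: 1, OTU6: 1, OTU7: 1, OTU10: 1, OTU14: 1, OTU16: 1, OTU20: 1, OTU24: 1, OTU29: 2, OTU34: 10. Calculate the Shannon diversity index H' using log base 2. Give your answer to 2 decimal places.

Total N = 1+1+1+1+1+1+1+1+2+10 = 20, so the proportions are 0.05, 0.05, 0.05, 0.05, 0.05, 0.05, 0.05, 0.05, 0.1, 0.5 (working shown to 4 dp, full precision carried).
Each pᵢ log₂ pᵢ term: 0.05×(-4.3219)=-0.2161, 0.05×(-4.3219)=-0.2161, 0.05×(-4.3219)=-0.2161, 0.05×(-4.3219)=-0.2161, 0.05×(-4.3219)=-0.2161, 0.05×(-4.3219)=-0.2161, 0.05×(-4.3219)=-0.2161, 0.05×(-4.3219)=-0.2161, 0.1×(-3.3219)=-0.3322, 0.5×(-1.0000)=-0.5000.
Sum = -2.5610, so H' = 2.56.

2.56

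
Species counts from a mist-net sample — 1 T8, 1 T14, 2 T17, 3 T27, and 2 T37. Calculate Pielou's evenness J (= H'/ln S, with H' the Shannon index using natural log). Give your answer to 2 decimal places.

Total N = 1+1+2+3+2 = 9, so the proportions are 0.1111, 0.1111, 0.2222, 0.3333, 0.2222 (working shown to 4 dp, full precision carried).
H' = −Σ pᵢ ln pᵢ = −((-0.2441) + (-0.2441) + (-0.3342) + (-0.3662) + (-0.3342)) = 1.5230.
With S = 5 species, ln S = 1.6094, so J = 1.5230/1.6094 = 0.9463, i.e. 0.95 to 2 decimal places.

0.95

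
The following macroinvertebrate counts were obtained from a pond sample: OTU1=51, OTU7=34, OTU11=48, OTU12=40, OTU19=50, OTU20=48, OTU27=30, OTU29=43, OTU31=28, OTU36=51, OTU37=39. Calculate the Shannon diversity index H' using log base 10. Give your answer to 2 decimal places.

1.03

Total N = 51+34+48+40+50+48+30+43+28+51+39 = 462, so the proportions are 0.1104, 0.0736, 0.1039, 0.0866, 0.1082, 0.1039, 0.0649, 0.0931, 0.0606, 0.1104, 0.0844 (working shown to 4 dp, full precision carried).
Each pᵢ log₁₀ pᵢ term: 0.1104×(-0.9571)=-0.1057, 0.0736×(-1.1332)=-0.0834, 0.1039×(-0.9834)=-0.1022, 0.0866×(-1.0626)=-0.0920, 0.1082×(-0.9657)=-0.1045, 0.1039×(-0.9834)=-0.1022, 0.0649×(-1.1875)=-0.0771, 0.0931×(-1.0312)=-0.0960, 0.0606×(-1.2175)=-0.0738, 0.1104×(-0.9571)=-0.1057, 0.0844×(-1.0736)=-0.0906.
Sum = -1.0330, so H' = 1.03.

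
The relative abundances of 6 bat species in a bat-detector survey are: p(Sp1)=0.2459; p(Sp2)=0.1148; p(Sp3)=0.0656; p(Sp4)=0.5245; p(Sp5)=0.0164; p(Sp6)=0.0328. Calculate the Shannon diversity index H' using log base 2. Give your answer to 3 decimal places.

Each pᵢ log₂ pᵢ term (working shown to 5 dp, full precision carried): 0.2459×(-2.02386)=-0.49767, 0.1148×(-3.12281)=-0.35850, 0.0656×(-3.93016)=-0.25782, 0.5245×(-0.93099)=-0.48830, 0.0164×(-5.93016)=-0.09725, 0.0328×(-4.93016)=-0.16171.
Sum = -1.86125, so H' = 1.861.

1.861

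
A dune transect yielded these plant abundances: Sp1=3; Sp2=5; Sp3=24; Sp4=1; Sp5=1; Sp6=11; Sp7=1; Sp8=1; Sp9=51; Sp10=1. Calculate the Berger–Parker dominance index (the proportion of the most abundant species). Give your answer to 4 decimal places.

0.5152

Total N = 3+5+24+1+1+11+1+1+51+1 = 99, so the proportions are 0.030303, 0.050505, 0.242424, 0.010101, 0.010101, 0.111111, 0.010101, 0.010101, 0.515152, 0.010101 (working shown to 6 dp, full precision carried).
The largest proportion is 0.515152, i.e. d = 0.5152 to 4 decimal places.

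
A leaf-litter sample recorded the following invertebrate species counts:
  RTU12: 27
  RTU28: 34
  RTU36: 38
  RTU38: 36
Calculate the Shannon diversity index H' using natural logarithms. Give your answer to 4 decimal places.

Total N = 27+34+38+36 = 135, so the proportions are 0.2, 0.251852, 0.281481, 0.266667 (working shown to 6 dp, full precision carried).
Each pᵢ ln pᵢ term: 0.2×(-1.609438)=-0.321888, 0.251852×(-1.378914)=-0.347282, 0.281481×(-1.267689)=-0.356831, 0.266667×(-1.321756)=-0.352468.
Sum = -1.378469, so H' = 1.3785.

1.3785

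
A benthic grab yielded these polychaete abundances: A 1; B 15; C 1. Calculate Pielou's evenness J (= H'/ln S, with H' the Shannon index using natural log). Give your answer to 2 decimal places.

0.40

Total N = 1+15+1 = 17, so the proportions are 0.0588, 0.8824, 0.0588 (working shown to 4 dp, full precision carried).
H' = −Σ pᵢ ln pᵢ = −((-0.1667) + (-0.1104) + (-0.1667)) = 0.4438.
With S = 3 species, ln S = 1.0986, so J = 0.4438/1.0986 = 0.4039, i.e. 0.40 to 2 decimal places.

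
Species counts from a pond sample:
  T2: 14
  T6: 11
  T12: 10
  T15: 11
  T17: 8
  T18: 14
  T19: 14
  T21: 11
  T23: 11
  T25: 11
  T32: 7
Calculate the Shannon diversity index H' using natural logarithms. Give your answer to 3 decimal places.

2.378

Total N = 14+11+10+11+8+14+14+11+11+11+7 = 122, so the proportions are 0.11475, 0.09016, 0.08197, 0.09016, 0.06557, 0.11475, 0.11475, 0.09016, 0.09016, 0.09016, 0.05738 (working shown to 5 dp, full precision carried).
Each pᵢ ln pᵢ term: 0.11475×(-2.16496)=-0.24844, 0.09016×(-2.40613)=-0.21695, 0.08197×(-2.50144)=-0.20504, 0.09016×(-2.40613)=-0.21695, 0.06557×(-2.72458)=-0.17866, 0.11475×(-2.16496)=-0.24844, 0.11475×(-2.16496)=-0.24844, 0.09016×(-2.40613)=-0.21695, 0.09016×(-2.40613)=-0.21695, 0.09016×(-2.40613)=-0.21695, 0.05738×(-2.85811)=-0.16399.
Sum = -2.37773, so H' = 2.378.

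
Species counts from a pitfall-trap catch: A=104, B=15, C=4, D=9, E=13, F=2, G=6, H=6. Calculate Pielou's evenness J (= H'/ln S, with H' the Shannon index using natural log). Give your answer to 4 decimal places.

0.6072

Total N = 104+15+4+9+13+2+6+6 = 159, so the proportions are 0.654088, 0.09434, 0.025157, 0.056604, 0.081761, 0.012579, 0.037736, 0.037736 (working shown to 6 dp, full precision carried).
H' = −Σ pᵢ ln pᵢ = −((-0.277669) + (-0.222722) + (-0.092644) + (-0.162548) + (-0.204726) + (-0.055041) + (-0.123666) + (-0.123666)) = 1.262682.
With S = 8 species, ln S = 2.079442, so J = 1.262682/2.079442 = 0.607222, i.e. 0.6072 to 4 decimal places.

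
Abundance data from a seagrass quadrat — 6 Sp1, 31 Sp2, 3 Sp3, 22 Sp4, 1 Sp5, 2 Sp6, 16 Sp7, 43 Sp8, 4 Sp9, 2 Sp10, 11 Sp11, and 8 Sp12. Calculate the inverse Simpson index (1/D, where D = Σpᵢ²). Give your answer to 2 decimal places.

5.83

Total N = 6+31+3+22+1+2+16+43+4+2+11+8 = 149, so the proportions are 0.040268, 0.208054, 0.020134, 0.147651, 0.006711, 0.013423, 0.107383, 0.288591, 0.026846, 0.013423, 0.073826, 0.053691 (working shown to 6 dp, full precision carried).
D = 0.040268² + 0.208054² + 0.020134² + 0.147651² + 0.006711² + 0.013423² + 0.107383² + 0.288591² + 0.026846² + 0.013423² + 0.073826² + 0.053691² = 0.001622 + 0.043286 + 0.000405 + 0.021801 + 0.000045 + 0.000180 + 0.011531 + 0.083285 + 0.000721 + 0.000180 + 0.005450 + 0.002883 = 0.171389.
So 1/D = 5.8347, i.e. 5.83 to 2 decimal places.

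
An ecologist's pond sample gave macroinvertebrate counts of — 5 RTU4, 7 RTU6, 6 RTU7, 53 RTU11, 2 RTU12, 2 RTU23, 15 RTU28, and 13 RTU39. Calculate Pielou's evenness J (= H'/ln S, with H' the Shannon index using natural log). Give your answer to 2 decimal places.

Total N = 5+7+6+53+2+2+15+13 = 103, so the proportions are 0.0485, 0.068, 0.0583, 0.5146, 0.0194, 0.0194, 0.1456, 0.1262 (working shown to 4 dp, full precision carried).
H' = −Σ pᵢ ln pᵢ = −((-0.1469) + (-0.1827) + (-0.1656) + (-0.3419) + (-0.0765) + (-0.0765) + (-0.2806) + (-0.2612)) = 1.5320.
With S = 8 species, ln S = 2.0794, so J = 1.5320/2.0794 = 0.7367, i.e. 0.74 to 2 decimal places.

0.74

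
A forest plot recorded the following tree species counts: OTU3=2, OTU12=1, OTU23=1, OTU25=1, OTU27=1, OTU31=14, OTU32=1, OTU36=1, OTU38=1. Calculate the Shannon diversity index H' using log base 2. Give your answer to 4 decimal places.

Total N = 2+1+1+1+1+14+1+1+1 = 23, so the proportions are 0.086957, 0.043478, 0.043478, 0.043478, 0.043478, 0.608696, 0.043478, 0.043478, 0.043478 (working shown to 6 dp, full precision carried).
Each pᵢ log₂ pᵢ term: 0.086957×(-3.523562)=-0.306397, 0.043478×(-4.523562)=-0.196677, 0.043478×(-4.523562)=-0.196677, 0.043478×(-4.523562)=-0.196677, 0.043478×(-4.523562)=-0.196677, 0.608696×(-0.716207)=-0.435952, 0.043478×(-4.523562)=-0.196677, 0.043478×(-4.523562)=-0.196677, 0.043478×(-4.523562)=-0.196677.
Sum = -2.119085, so H' = 2.1191.

2.1191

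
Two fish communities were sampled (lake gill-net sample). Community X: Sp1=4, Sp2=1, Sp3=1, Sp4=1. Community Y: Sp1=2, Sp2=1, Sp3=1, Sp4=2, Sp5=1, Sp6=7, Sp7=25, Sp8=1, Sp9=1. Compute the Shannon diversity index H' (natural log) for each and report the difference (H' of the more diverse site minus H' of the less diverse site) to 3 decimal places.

0.197

Community X: N=7, proportions 0.57143, 0.14286, 0.14286, 0.14286, giving H' = 1.15374 (working shown to 5 dp, full precision carried).
Community Y: N=41, proportions 0.04878, 0.02439, 0.02439, 0.04878, 0.02439, 0.17073, 0.60976, 0.02439, 0.02439, giving H' = 1.35099.
Difference = |1.15374 − 1.35099| = 0.19725, i.e. 0.197 to 3 decimal places.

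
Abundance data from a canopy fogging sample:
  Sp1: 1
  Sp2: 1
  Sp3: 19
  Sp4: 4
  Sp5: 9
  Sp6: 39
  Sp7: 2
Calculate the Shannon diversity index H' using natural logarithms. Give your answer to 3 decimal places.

1.310

Total N = 1+1+19+4+9+39+2 = 75, so the proportions are 0.01333, 0.01333, 0.25333, 0.05333, 0.12, 0.52, 0.02667 (working shown to 5 dp, full precision carried).
Each pᵢ ln pᵢ term: 0.01333×(-4.31749)=-0.05757, 0.01333×(-4.31749)=-0.05757, 0.25333×(-1.37305)=-0.34784, 0.05333×(-2.93119)=-0.15633, 0.12×(-2.12026)=-0.25443, 0.52×(-0.65393)=-0.34004, 0.02667×(-3.62434)=-0.09665.
Sum = -1.31042, so H' = 1.310.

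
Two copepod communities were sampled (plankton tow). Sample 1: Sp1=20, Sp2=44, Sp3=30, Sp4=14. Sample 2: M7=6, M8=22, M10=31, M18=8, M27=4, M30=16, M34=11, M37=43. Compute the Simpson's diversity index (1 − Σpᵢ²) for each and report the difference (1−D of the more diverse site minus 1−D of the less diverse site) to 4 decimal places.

Sample 1: N=108, proportions 0.1851852, 0.4074074, 0.2777778, 0.1296296, giving 1−D = 0.7057613 (working shown to 7 dp, full precision carried).
Sample 2: N=141, proportions 0.0425532, 0.1560284, 0.2198582, 0.0567376, 0.0283688, 0.1134752, 0.0780142, 0.3049645, giving 1−D = 0.8095166.
Difference = |0.7057613 − 0.8095166| = 0.1037553, i.e. 0.1038 to 4 decimal places.

0.1038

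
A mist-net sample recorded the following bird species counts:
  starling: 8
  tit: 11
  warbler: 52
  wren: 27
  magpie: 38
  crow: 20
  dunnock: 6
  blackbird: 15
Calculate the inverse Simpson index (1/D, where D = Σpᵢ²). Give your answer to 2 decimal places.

Total N = 8+11+52+27+38+20+6+15 = 177, so the proportions are 0.045198, 0.062147, 0.293785, 0.152542, 0.214689, 0.112994, 0.033898, 0.084746 (working shown to 6 dp, full precision carried).
D = 0.045198² + 0.062147² + 0.293785² + 0.152542² + 0.214689² + 0.112994² + 0.033898² + 0.084746² = 0.002043 + 0.003862 + 0.086310 + 0.023269 + 0.046091 + 0.012768 + 0.001149 + 0.007182 = 0.182674.
So 1/D = 5.4742, i.e. 5.47 to 2 decimal places.

5.47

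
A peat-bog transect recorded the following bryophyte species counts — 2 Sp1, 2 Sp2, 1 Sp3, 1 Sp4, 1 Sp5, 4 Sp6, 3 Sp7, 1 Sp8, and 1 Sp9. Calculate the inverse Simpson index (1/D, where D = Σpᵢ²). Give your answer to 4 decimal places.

Total N = 2+2+1+1+1+4+3+1+1 = 16, so the proportions are 0.125, 0.125, 0.0625, 0.0625, 0.0625, 0.25, 0.1875, 0.0625, 0.0625 (working shown to 8 dp, full precision carried).
D = 0.125² + 0.125² + 0.0625² + 0.0625² + 0.0625² + 0.25² + 0.1875² + 0.0625² + 0.0625² = 0.01562500 + 0.01562500 + 0.00390625 + 0.00390625 + 0.00390625 + 0.06250000 + 0.03515625 + 0.00390625 + 0.00390625 = 0.14843750.
So 1/D = 6.736842, i.e. 6.7368 to 4 decimal places.

6.7368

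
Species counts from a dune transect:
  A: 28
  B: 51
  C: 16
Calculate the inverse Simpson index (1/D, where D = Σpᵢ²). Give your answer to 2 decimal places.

Total N = 28+51+16 = 95, so the proportions are 0.29474, 0.53684, 0.16842 (working shown to 5 dp, full precision carried).
D = 0.29474² + 0.53684² + 0.16842² = 0.08687 + 0.28820 + 0.02837 = 0.40343.
So 1/D = 2.4787, i.e. 2.48 to 2 decimal places.

2.48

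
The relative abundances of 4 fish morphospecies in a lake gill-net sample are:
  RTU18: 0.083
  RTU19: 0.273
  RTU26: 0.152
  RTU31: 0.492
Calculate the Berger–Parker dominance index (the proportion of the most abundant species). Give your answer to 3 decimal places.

The largest proportion is 0.492, i.e. d = 0.492 to 3 decimal places.

0.492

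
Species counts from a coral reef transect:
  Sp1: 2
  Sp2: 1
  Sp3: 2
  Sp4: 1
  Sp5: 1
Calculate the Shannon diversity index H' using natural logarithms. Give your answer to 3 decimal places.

Total N = 2+1+2+1+1 = 7, so the proportions are 0.28571, 0.14286, 0.28571, 0.14286, 0.14286 (working shown to 5 dp, full precision carried).
Each pᵢ ln pᵢ term: 0.28571×(-1.25276)=-0.35793, 0.14286×(-1.94591)=-0.27799, 0.28571×(-1.25276)=-0.35793, 0.14286×(-1.94591)=-0.27799, 0.14286×(-1.94591)=-0.27799.
Sum = -1.54983, so H' = 1.550.

1.550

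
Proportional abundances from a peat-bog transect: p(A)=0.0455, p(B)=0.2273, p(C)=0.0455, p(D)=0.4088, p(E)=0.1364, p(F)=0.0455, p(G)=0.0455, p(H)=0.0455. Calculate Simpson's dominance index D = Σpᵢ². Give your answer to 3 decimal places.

0.248

D = 0.0455² + 0.2273² + 0.0455² + 0.4088² + 0.1364² + 0.0455² + 0.0455² + 0.0455² = 0.00207 + 0.05167 + 0.00207 + 0.16712 + 0.01860 + 0.00207 + 0.00207 + 0.00207 = 0.24774 (working shown to 5 dp, full precision carried).
To 3 decimal places, D = 0.248.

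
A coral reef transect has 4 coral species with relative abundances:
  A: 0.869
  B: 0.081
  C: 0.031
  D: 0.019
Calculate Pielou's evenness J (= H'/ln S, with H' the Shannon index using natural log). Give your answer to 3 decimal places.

0.367

H' = −Σ pᵢ ln pᵢ = −((-0.12202) + (-0.20358) + (-0.10769) + (-0.07530)) = 0.50859 (working shown to 5 dp, full precision carried).
With S = 4 species, ln S = 1.38629, so J = 0.50859/1.38629 = 0.36687, i.e. 0.367 to 3 decimal places.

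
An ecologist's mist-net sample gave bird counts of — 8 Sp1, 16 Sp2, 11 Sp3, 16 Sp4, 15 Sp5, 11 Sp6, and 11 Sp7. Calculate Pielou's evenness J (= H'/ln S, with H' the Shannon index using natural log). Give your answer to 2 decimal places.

Total N = 8+16+11+16+15+11+11 = 88, so the proportions are 0.0909, 0.1818, 0.125, 0.1818, 0.1705, 0.125, 0.125 (working shown to 4 dp, full precision carried).
H' = −Σ pᵢ ln pᵢ = −((-0.2180) + (-0.3100) + (-0.2599) + (-0.3100) + (-0.3016) + (-0.2599) + (-0.2599)) = 1.9193.
With S = 7 species, ln S = 1.9459, so J = 1.9193/1.9459 = 0.9863, i.e. 0.99 to 2 decimal places.

0.99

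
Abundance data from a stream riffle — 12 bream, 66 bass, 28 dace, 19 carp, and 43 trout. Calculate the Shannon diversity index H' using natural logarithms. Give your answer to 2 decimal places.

Total N = 12+66+28+19+43 = 168, so the proportions are 0.0714, 0.3929, 0.1667, 0.1131, 0.256 (working shown to 4 dp, full precision carried).
Each pᵢ ln pᵢ term: 0.0714×(-2.6391)=-0.1885, 0.3929×(-0.9343)=-0.3671, 0.1667×(-1.7918)=-0.2986, 0.1131×(-2.1795)=-0.2465, 0.256×(-1.3628)=-0.3488.
Sum = -1.4495, so H' = 1.45.

1.45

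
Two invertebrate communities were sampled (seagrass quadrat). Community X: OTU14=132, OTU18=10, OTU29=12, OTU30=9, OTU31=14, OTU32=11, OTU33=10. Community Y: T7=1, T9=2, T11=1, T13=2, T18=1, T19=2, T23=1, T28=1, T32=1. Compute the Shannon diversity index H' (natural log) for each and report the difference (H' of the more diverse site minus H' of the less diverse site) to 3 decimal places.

0.908

Community X: N=198, proportions 0.66667, 0.05051, 0.06061, 0.04545, 0.07071, 0.05556, 0.05051, giving H' = 1.23019 (working shown to 5 dp, full precision carried).
Community Y: N=12, proportions 0.08333, 0.16667, 0.08333, 0.16667, 0.08333, 0.16667, 0.08333, 0.08333, 0.08333, giving H' = 2.13833.
Difference = |1.23019 − 2.13833| = 0.90814, i.e. 0.908 to 3 decimal places.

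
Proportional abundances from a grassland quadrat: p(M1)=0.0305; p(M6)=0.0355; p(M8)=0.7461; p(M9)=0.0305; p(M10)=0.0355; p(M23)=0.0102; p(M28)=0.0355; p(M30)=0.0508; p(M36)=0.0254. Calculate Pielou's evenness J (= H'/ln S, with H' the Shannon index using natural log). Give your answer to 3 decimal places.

0.491

H' = −Σ pᵢ ln pᵢ = −((-0.10645) + (-0.11851) + (-0.21853) + (-0.10645) + (-0.11851) + (-0.04677) + (-0.11851) + (-0.15138) + (-0.09329)) = 1.07838 (working shown to 5 dp, full precision carried).
With S = 9 species, ln S = 2.19722, so J = 1.07838/2.19722 = 0.49079, i.e. 0.491 to 3 decimal places.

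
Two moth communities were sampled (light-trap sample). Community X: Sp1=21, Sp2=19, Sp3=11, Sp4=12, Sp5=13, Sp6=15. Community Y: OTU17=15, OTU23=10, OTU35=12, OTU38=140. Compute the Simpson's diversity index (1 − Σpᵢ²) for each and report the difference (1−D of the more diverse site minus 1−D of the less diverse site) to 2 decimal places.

0.46

Community X: N=91, proportions 0.2308, 0.2088, 0.1209, 0.1319, 0.1429, 0.1648, giving 1−D = 0.8236 (working shown to 4 dp, full precision carried).
Community Y: N=177, proportions 0.0847, 0.0565, 0.0678, 0.791, giving 1−D = 0.3594.
Difference = |0.8236 − 0.3594| = 0.4642, i.e. 0.46 to 2 decimal places.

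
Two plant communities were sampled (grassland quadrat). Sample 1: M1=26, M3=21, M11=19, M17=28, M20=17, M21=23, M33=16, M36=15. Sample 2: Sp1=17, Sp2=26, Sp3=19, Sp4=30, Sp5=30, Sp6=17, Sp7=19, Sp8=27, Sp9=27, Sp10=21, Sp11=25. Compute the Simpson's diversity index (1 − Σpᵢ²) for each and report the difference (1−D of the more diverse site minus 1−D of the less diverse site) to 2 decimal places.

0.04

Sample 1: N=165, proportions 0.1576, 0.1273, 0.1152, 0.1697, 0.103, 0.1394, 0.097, 0.0909, giving 1−D = 0.8692 (working shown to 4 dp, full precision carried).
Sample 2: N=258, proportions 0.0659, 0.1008, 0.0736, 0.1163, 0.1163, 0.0659, 0.0736, 0.1047, 0.1047, 0.0814, 0.0969, giving 1−D = 0.9054.
Difference = |0.8692 − 0.9054| = 0.0362, i.e. 0.04 to 2 decimal places.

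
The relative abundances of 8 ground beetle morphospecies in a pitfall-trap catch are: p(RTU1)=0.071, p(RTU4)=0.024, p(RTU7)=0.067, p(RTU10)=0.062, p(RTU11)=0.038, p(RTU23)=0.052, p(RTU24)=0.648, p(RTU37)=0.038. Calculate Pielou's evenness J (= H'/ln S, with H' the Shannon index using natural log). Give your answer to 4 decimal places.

0.6320

H' = −Σ pᵢ ln pᵢ = −((-0.187800) + (-0.089513) + (-0.181105) + (-0.172398) + (-0.124266) + (-0.153739) + (-0.281144) + (-0.124266)) = 1.314233 (working shown to 6 dp, full precision carried).
With S = 8 species, ln S = 2.079442, so J = 1.314233/2.079442 = 0.632012, i.e. 0.6320 to 4 decimal places.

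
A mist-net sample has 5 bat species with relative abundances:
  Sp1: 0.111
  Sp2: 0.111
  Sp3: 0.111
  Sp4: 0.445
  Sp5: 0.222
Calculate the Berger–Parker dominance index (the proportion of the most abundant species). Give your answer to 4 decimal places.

0.4450

The largest proportion is 0.445, i.e. d = 0.4450 to 4 decimal places.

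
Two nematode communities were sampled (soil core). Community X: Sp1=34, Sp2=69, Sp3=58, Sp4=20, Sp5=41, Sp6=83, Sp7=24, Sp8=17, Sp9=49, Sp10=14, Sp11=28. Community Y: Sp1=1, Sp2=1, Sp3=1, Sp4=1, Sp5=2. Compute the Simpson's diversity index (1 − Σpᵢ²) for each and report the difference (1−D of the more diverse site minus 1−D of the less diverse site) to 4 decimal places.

Community X: N=437, proportions 0.077803, 0.157895, 0.132723, 0.045767, 0.093822, 0.189931, 0.05492, 0.038902, 0.112128, 0.032037, 0.064073, giving 1−D = 0.882196 (working shown to 6 dp, full precision carried).
Community Y: N=6, proportions 0.166667, 0.166667, 0.166667, 0.166667, 0.333333, giving 1−D = 0.777778.
Difference = |0.882196 − 0.777778| = 0.104418, i.e. 0.1044 to 4 decimal places.

0.1044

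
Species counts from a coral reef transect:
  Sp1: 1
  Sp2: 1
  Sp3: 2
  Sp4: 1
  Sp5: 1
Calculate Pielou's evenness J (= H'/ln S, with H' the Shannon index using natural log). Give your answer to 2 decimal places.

Total N = 1+1+2+1+1 = 6, so the proportions are 0.1667, 0.1667, 0.3333, 0.1667, 0.1667 (working shown to 4 dp, full precision carried).
H' = −Σ pᵢ ln pᵢ = −((-0.2986) + (-0.2986) + (-0.3662) + (-0.2986) + (-0.2986)) = 1.5607.
With S = 5 species, ln S = 1.6094, so J = 1.5607/1.6094 = 0.9697, i.e. 0.97 to 2 decimal places.

0.97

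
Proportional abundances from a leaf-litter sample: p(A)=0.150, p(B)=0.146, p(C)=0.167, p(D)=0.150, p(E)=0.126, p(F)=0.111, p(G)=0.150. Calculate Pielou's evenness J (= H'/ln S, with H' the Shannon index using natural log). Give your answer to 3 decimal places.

H' = −Σ pᵢ ln pᵢ = −((-0.28457) + (-0.28093) + (-0.29889) + (-0.28457) + (-0.26101) + (-0.24400) + (-0.28457)) = 1.93853 (working shown to 5 dp, full precision carried).
With S = 7 species, ln S = 1.94591, so J = 1.93853/1.94591 = 0.99621, i.e. 0.996 to 3 decimal places.

0.996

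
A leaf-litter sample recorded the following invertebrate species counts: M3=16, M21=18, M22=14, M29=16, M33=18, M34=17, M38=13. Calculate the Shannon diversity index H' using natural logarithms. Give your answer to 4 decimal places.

Total N = 16+18+14+16+18+17+13 = 112, so the proportions are 0.142857, 0.160714, 0.125, 0.142857, 0.160714, 0.151786, 0.116071 (working shown to 6 dp, full precision carried).
Each pᵢ ln pᵢ term: 0.142857×(-1.945910)=-0.277987, 0.160714×(-1.828127)=-0.293806, 0.125×(-2.079442)=-0.259930, 0.142857×(-1.945910)=-0.277987, 0.160714×(-1.828127)=-0.293806, 0.151786×(-1.885286)=-0.286159, 0.116071×(-2.153550)=-0.249966.
Sum = -1.939642, so H' = 1.9396.

1.9396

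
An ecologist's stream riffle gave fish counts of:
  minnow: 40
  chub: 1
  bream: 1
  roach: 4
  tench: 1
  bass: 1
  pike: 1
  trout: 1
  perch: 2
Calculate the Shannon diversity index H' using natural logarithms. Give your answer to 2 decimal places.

0.98

Total N = 40+1+1+4+1+1+1+1+2 = 52, so the proportions are 0.7692, 0.0192, 0.0192, 0.0769, 0.0192, 0.0192, 0.0192, 0.0192, 0.0385 (working shown to 4 dp, full precision carried).
Each pᵢ ln pᵢ term: 0.7692×(-0.2624)=-0.2018, 0.0192×(-3.9512)=-0.0760, 0.0192×(-3.9512)=-0.0760, 0.0769×(-2.5649)=-0.1973, 0.0192×(-3.9512)=-0.0760, 0.0192×(-3.9512)=-0.0760, 0.0192×(-3.9512)=-0.0760, 0.0192×(-3.9512)=-0.0760, 0.0385×(-3.2581)=-0.1253.
Sum = -0.9803, so H' = 0.98.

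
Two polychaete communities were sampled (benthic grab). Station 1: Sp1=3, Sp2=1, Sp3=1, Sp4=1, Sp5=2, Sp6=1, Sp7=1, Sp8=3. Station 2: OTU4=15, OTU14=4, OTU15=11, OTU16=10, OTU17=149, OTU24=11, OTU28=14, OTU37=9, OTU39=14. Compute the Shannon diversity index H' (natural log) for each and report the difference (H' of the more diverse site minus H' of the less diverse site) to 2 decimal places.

0.54

Station 1: N=13, proportions 0.2308, 0.0769, 0.0769, 0.0769, 0.1538, 0.0769, 0.0769, 0.2308, giving H' = 1.9513 (working shown to 4 dp, full precision carried).
Station 2: N=237, proportions 0.0633, 0.0169, 0.0464, 0.0422, 0.6287, 0.0464, 0.0591, 0.038, 0.0591, giving H' = 1.4124.
Difference = |1.9513 − 1.4124| = 0.5389, i.e. 0.54 to 2 decimal places.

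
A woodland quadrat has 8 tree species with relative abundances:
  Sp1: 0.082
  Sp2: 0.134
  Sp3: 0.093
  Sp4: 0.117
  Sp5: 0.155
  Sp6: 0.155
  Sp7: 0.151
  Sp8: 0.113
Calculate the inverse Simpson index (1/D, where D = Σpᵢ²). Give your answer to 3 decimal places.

7.655

D = 0.082² + 0.134² + 0.093² + 0.117² + 0.155² + 0.155² + 0.151² + 0.113² = 0.0067240 + 0.0179560 + 0.0086490 + 0.0136890 + 0.0240250 + 0.0240250 + 0.0228010 + 0.0127690 = 0.1306380 (working shown to 7 dp, full precision carried).
So 1/D = 7.65474, i.e. 7.655 to 3 decimal places.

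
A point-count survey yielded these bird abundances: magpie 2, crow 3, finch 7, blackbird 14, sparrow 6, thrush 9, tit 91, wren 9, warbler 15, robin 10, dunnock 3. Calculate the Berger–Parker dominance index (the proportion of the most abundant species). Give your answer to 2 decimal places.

0.54

Total N = 2+3+7+14+6+9+91+9+15+10+3 = 169, so the proportions are 0.0118, 0.0178, 0.0414, 0.0828, 0.0355, 0.0533, 0.5385, 0.0533, 0.0888, 0.0592, 0.0178 (working shown to 4 dp, full precision carried).
The largest proportion is 0.5385, i.e. d = 0.54 to 2 decimal places.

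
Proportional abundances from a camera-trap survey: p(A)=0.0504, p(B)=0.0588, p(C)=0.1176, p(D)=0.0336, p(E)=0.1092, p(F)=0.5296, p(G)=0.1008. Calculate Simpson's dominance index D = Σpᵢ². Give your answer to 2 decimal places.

D = 0.0504² + 0.0588² + 0.1176² + 0.0336² + 0.1092² + 0.5296² + 0.1008² = 0.0025 + 0.0035 + 0.0138 + 0.0011 + 0.0119 + 0.2805 + 0.0102 = 0.3235 (working shown to 4 dp, full precision carried).
To 2 decimal places, D = 0.32.

0.32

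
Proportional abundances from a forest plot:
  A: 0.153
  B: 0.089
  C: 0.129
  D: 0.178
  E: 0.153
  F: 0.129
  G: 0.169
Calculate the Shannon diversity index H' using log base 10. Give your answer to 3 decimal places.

0.836

Each pᵢ log₁₀ pᵢ term (working shown to 5 dp, full precision carried): 0.153×(-0.81531)=-0.12474, 0.089×(-1.05061)=-0.09350, 0.129×(-0.88941)=-0.11473, 0.178×(-0.74958)=-0.13343, 0.153×(-0.81531)=-0.12474, 0.129×(-0.88941)=-0.11473, 0.169×(-0.77211)=-0.13049.
Sum = -0.83637, so H' = 0.836.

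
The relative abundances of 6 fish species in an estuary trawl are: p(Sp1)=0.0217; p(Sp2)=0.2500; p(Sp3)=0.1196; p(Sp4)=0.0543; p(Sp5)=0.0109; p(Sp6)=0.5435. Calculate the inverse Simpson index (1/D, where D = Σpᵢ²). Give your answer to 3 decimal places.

2.661

D = 0.0217² + 0.25² + 0.1196² + 0.0543² + 0.0109² + 0.5435² = 0.000471 + 0.062500 + 0.014304 + 0.002948 + 0.000119 + 0.295392 = 0.375735 (working shown to 6 dp, full precision carried).
So 1/D = 2.66145, i.e. 2.661 to 3 decimal places.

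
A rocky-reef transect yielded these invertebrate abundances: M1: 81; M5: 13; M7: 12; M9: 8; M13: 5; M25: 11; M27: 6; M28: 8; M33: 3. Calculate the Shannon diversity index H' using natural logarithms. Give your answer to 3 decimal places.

1.583

Total N = 81+13+12+8+5+11+6+8+3 = 147, so the proportions are 0.55102, 0.08844, 0.08163, 0.05442, 0.03401, 0.07483, 0.04082, 0.05442, 0.02041 (working shown to 5 dp, full precision carried).
Each pᵢ ln pᵢ term: 0.55102×(-0.59598)=-0.32840, 0.08844×(-2.42548)=-0.21450, 0.08163×(-2.50553)=-0.20453, 0.05442×(-2.91099)=-0.15842, 0.03401×(-3.38099)=-0.11500, 0.07483×(-2.59254)=-0.19400, 0.04082×(-3.19867)=-0.13056, 0.05442×(-2.91099)=-0.15842, 0.02041×(-3.89182)=-0.07942.
Sum = -1.58326, so H' = 1.583.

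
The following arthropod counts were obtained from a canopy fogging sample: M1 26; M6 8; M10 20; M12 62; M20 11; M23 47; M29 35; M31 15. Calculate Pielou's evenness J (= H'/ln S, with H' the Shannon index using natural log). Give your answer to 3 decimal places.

Total N = 26+8+20+62+11+47+35+15 = 224, so the proportions are 0.11607, 0.03571, 0.08929, 0.27679, 0.04911, 0.20982, 0.15625, 0.06696 (working shown to 5 dp, full precision carried).
H' = −Σ pᵢ ln pᵢ = −((-0.24997) + (-0.11901) + (-0.21571) + (-0.35553) + (-0.14800) + (-0.32764) + (-0.29005) + (-0.18104)) = 1.88694.
With S = 8 species, ln S = 2.07944, so J = 1.88694/2.07944 = 0.90743, i.e. 0.907 to 3 decimal places.

0.907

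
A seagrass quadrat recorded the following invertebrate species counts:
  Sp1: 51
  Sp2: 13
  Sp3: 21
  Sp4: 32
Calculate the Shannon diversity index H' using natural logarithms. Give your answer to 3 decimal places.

Total N = 51+13+21+32 = 117, so the proportions are 0.4359, 0.11111, 0.17949, 0.2735 (working shown to 5 dp, full precision carried).
Each pᵢ ln pᵢ term: 0.4359×(-0.83035)=-0.36195, 0.11111×(-2.19722)=-0.24414, 0.17949×(-1.71765)=-0.30830, 0.2735×(-1.29644)=-0.35458.
Sum = -1.26896, so H' = 1.269.

1.269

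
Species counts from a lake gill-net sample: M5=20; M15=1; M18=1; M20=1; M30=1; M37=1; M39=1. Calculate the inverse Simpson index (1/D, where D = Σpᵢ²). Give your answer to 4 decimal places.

Total N = 20+1+1+1+1+1+1 = 26, so the proportions are 0.7692308, 0.0384615, 0.0384615, 0.0384615, 0.0384615, 0.0384615, 0.0384615 (working shown to 7 dp, full precision carried).
D = 0.7692308² + 0.0384615² + 0.0384615² + 0.0384615² + 0.0384615² + 0.0384615² + 0.0384615² = 0.5917160 + 0.0014793 + 0.0014793 + 0.0014793 + 0.0014793 + 0.0014793 + 0.0014793 = 0.6005917.
So 1/D = 1.665025, i.e. 1.6650 to 4 decimal places.

1.6650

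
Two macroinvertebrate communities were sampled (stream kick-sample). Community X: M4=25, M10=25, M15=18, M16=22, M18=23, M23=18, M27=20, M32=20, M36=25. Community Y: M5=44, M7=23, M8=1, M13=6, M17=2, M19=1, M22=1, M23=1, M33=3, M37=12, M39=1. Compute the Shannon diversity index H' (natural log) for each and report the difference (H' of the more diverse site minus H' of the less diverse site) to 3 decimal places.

Community X: N=196, proportions 0.12755, 0.12755, 0.09184, 0.11224, 0.11735, 0.09184, 0.10204, 0.10204, 0.12755, giving H' = 2.18925 (working shown to 5 dp, full precision carried).
Community Y: N=95, proportions 0.46316, 0.24211, 0.01053, 0.06316, 0.02105, 0.01053, 0.01053, 0.01053, 0.03158, 0.12632, 0.01053, giving H' = 1.56575.
Difference = |2.18925 − 1.56575| = 0.62350, i.e. 0.624 to 3 decimal places.

0.624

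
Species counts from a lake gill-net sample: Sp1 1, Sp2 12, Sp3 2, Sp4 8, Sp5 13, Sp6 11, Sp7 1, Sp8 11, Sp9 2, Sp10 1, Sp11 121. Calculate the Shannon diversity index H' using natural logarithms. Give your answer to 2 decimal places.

Total N = 1+12+2+8+13+11+1+11+2+1+121 = 183, so the proportions are 0.0055, 0.0656, 0.0109, 0.0437, 0.071, 0.0601, 0.0055, 0.0601, 0.0109, 0.0055, 0.6612 (working shown to 4 dp, full precision carried).
Each pᵢ ln pᵢ term: 0.0055×(-5.2095)=-0.0285, 0.0656×(-2.7246)=-0.1787, 0.0109×(-4.5163)=-0.0494, 0.0437×(-3.1300)=-0.1368, 0.071×(-2.6445)=-0.1879, 0.0601×(-2.8116)=-0.1690, 0.0055×(-5.2095)=-0.0285, 0.0601×(-2.8116)=-0.1690, 0.0109×(-4.5163)=-0.0494, 0.0055×(-5.2095)=-0.0285, 0.6612×(-0.4137)=-0.2735.
Sum = -1.2990, so H' = 1.30.

1.30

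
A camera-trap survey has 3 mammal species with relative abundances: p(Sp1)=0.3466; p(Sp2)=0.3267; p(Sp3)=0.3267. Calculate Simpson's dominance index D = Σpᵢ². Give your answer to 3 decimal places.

0.334

D = 0.3466² + 0.3267² + 0.3267² = 0.12013 + 0.10673 + 0.10673 = 0.33360 (working shown to 5 dp, full precision carried).
To 3 decimal places, D = 0.334.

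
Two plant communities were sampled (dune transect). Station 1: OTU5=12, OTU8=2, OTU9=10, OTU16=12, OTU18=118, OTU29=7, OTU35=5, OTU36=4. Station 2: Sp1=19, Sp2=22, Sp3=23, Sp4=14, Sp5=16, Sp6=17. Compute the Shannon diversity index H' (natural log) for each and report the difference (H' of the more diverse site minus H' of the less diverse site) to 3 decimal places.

Station 1: N=170, proportions 0.07059, 0.01176, 0.05882, 0.07059, 0.69412, 0.04118, 0.02941, 0.02353, giving H' = 1.16989 (working shown to 5 dp, full precision carried).
Station 2: N=111, proportions 0.17117, 0.1982, 0.20721, 0.12613, 0.14414, 0.15315, giving H' = 1.77677.
Difference = |1.16989 − 1.77677| = 0.60688, i.e. 0.607 to 3 decimal places.

0.607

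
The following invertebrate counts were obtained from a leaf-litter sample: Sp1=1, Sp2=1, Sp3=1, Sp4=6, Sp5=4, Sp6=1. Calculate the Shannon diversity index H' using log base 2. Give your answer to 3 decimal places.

2.128

Total N = 1+1+1+6+4+1 = 14, so the proportions are 0.07143, 0.07143, 0.07143, 0.42857, 0.28571, 0.07143 (working shown to 5 dp, full precision carried).
Each pᵢ log₂ pᵢ term: 0.07143×(-3.80735)=-0.27195, 0.07143×(-3.80735)=-0.27195, 0.07143×(-3.80735)=-0.27195, 0.42857×(-1.22239)=-0.52388, 0.28571×(-1.80735)=-0.51639, 0.07143×(-3.80735)=-0.27195.
Sum = -2.12809, so H' = 2.128.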